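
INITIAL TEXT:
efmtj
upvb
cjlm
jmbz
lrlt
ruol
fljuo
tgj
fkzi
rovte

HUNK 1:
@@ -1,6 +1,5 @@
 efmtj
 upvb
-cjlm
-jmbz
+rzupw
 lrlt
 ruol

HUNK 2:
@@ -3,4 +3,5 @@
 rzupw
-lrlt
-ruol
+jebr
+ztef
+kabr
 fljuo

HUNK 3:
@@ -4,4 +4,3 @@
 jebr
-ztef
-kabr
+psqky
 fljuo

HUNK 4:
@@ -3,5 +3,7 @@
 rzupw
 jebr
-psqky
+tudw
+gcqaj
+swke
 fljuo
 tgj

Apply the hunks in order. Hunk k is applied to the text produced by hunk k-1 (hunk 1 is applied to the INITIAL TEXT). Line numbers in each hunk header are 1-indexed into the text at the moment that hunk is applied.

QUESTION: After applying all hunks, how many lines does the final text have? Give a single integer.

Answer: 11

Derivation:
Hunk 1: at line 1 remove [cjlm,jmbz] add [rzupw] -> 9 lines: efmtj upvb rzupw lrlt ruol fljuo tgj fkzi rovte
Hunk 2: at line 3 remove [lrlt,ruol] add [jebr,ztef,kabr] -> 10 lines: efmtj upvb rzupw jebr ztef kabr fljuo tgj fkzi rovte
Hunk 3: at line 4 remove [ztef,kabr] add [psqky] -> 9 lines: efmtj upvb rzupw jebr psqky fljuo tgj fkzi rovte
Hunk 4: at line 3 remove [psqky] add [tudw,gcqaj,swke] -> 11 lines: efmtj upvb rzupw jebr tudw gcqaj swke fljuo tgj fkzi rovte
Final line count: 11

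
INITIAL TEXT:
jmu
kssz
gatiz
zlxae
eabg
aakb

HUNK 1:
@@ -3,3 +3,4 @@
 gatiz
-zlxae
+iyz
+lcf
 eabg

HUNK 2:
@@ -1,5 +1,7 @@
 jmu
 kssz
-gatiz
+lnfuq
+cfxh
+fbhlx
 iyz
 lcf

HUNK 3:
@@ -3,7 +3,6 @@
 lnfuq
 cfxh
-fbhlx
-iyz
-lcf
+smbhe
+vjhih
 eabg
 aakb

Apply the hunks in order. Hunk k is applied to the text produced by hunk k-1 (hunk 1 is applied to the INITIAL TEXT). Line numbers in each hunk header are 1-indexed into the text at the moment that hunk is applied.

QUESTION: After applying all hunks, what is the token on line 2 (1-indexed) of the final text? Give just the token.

Hunk 1: at line 3 remove [zlxae] add [iyz,lcf] -> 7 lines: jmu kssz gatiz iyz lcf eabg aakb
Hunk 2: at line 1 remove [gatiz] add [lnfuq,cfxh,fbhlx] -> 9 lines: jmu kssz lnfuq cfxh fbhlx iyz lcf eabg aakb
Hunk 3: at line 3 remove [fbhlx,iyz,lcf] add [smbhe,vjhih] -> 8 lines: jmu kssz lnfuq cfxh smbhe vjhih eabg aakb
Final line 2: kssz

Answer: kssz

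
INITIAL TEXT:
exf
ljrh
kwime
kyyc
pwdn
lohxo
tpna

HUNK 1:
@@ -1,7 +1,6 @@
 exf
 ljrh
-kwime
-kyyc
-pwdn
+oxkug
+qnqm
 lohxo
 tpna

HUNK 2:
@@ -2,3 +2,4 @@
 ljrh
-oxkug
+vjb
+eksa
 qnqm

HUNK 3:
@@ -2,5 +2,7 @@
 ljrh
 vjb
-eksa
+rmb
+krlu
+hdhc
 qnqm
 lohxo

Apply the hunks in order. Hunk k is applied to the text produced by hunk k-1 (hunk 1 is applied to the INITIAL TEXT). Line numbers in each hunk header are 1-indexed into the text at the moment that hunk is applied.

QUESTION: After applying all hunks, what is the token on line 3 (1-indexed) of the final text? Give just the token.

Hunk 1: at line 1 remove [kwime,kyyc,pwdn] add [oxkug,qnqm] -> 6 lines: exf ljrh oxkug qnqm lohxo tpna
Hunk 2: at line 2 remove [oxkug] add [vjb,eksa] -> 7 lines: exf ljrh vjb eksa qnqm lohxo tpna
Hunk 3: at line 2 remove [eksa] add [rmb,krlu,hdhc] -> 9 lines: exf ljrh vjb rmb krlu hdhc qnqm lohxo tpna
Final line 3: vjb

Answer: vjb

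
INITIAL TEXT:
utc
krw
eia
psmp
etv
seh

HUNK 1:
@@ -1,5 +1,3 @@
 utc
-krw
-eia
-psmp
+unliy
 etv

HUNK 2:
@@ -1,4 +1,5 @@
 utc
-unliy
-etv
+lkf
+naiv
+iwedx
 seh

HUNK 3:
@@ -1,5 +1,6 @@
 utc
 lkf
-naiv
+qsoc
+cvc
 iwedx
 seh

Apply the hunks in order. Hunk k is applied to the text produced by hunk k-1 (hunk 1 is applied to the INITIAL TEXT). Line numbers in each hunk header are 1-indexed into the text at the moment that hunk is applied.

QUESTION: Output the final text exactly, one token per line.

Answer: utc
lkf
qsoc
cvc
iwedx
seh

Derivation:
Hunk 1: at line 1 remove [krw,eia,psmp] add [unliy] -> 4 lines: utc unliy etv seh
Hunk 2: at line 1 remove [unliy,etv] add [lkf,naiv,iwedx] -> 5 lines: utc lkf naiv iwedx seh
Hunk 3: at line 1 remove [naiv] add [qsoc,cvc] -> 6 lines: utc lkf qsoc cvc iwedx seh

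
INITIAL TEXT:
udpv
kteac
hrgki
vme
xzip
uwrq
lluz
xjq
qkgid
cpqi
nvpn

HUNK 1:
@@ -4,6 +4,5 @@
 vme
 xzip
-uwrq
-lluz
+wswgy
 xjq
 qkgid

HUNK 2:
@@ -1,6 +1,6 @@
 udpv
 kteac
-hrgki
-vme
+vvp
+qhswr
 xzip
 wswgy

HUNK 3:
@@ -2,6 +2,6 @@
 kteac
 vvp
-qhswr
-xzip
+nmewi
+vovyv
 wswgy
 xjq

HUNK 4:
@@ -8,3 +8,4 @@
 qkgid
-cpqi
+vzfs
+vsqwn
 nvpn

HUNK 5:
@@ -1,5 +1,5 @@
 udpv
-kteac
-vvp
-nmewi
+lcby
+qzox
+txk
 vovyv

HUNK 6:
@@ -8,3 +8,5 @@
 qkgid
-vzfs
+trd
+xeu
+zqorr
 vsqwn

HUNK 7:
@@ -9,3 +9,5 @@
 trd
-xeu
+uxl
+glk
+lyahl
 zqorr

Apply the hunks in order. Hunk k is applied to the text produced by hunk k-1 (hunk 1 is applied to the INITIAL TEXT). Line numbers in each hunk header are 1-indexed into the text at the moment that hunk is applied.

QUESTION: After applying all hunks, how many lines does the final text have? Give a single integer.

Answer: 15

Derivation:
Hunk 1: at line 4 remove [uwrq,lluz] add [wswgy] -> 10 lines: udpv kteac hrgki vme xzip wswgy xjq qkgid cpqi nvpn
Hunk 2: at line 1 remove [hrgki,vme] add [vvp,qhswr] -> 10 lines: udpv kteac vvp qhswr xzip wswgy xjq qkgid cpqi nvpn
Hunk 3: at line 2 remove [qhswr,xzip] add [nmewi,vovyv] -> 10 lines: udpv kteac vvp nmewi vovyv wswgy xjq qkgid cpqi nvpn
Hunk 4: at line 8 remove [cpqi] add [vzfs,vsqwn] -> 11 lines: udpv kteac vvp nmewi vovyv wswgy xjq qkgid vzfs vsqwn nvpn
Hunk 5: at line 1 remove [kteac,vvp,nmewi] add [lcby,qzox,txk] -> 11 lines: udpv lcby qzox txk vovyv wswgy xjq qkgid vzfs vsqwn nvpn
Hunk 6: at line 8 remove [vzfs] add [trd,xeu,zqorr] -> 13 lines: udpv lcby qzox txk vovyv wswgy xjq qkgid trd xeu zqorr vsqwn nvpn
Hunk 7: at line 9 remove [xeu] add [uxl,glk,lyahl] -> 15 lines: udpv lcby qzox txk vovyv wswgy xjq qkgid trd uxl glk lyahl zqorr vsqwn nvpn
Final line count: 15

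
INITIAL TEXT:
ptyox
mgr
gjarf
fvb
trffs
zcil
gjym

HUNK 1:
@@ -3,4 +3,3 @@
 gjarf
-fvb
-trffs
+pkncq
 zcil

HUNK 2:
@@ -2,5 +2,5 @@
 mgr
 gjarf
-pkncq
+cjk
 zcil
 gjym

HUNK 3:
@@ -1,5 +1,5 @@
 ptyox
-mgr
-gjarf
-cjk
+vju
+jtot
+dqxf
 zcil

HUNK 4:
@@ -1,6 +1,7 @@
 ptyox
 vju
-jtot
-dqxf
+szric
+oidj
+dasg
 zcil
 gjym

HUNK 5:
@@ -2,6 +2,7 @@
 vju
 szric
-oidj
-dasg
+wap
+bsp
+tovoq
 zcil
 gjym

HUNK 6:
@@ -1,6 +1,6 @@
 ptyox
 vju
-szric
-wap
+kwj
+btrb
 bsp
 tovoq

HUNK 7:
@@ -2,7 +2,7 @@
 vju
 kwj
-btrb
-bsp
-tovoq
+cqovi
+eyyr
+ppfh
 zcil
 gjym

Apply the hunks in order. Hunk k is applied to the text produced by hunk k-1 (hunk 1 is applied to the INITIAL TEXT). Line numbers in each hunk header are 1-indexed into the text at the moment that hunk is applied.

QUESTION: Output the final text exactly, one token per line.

Hunk 1: at line 3 remove [fvb,trffs] add [pkncq] -> 6 lines: ptyox mgr gjarf pkncq zcil gjym
Hunk 2: at line 2 remove [pkncq] add [cjk] -> 6 lines: ptyox mgr gjarf cjk zcil gjym
Hunk 3: at line 1 remove [mgr,gjarf,cjk] add [vju,jtot,dqxf] -> 6 lines: ptyox vju jtot dqxf zcil gjym
Hunk 4: at line 1 remove [jtot,dqxf] add [szric,oidj,dasg] -> 7 lines: ptyox vju szric oidj dasg zcil gjym
Hunk 5: at line 2 remove [oidj,dasg] add [wap,bsp,tovoq] -> 8 lines: ptyox vju szric wap bsp tovoq zcil gjym
Hunk 6: at line 1 remove [szric,wap] add [kwj,btrb] -> 8 lines: ptyox vju kwj btrb bsp tovoq zcil gjym
Hunk 7: at line 2 remove [btrb,bsp,tovoq] add [cqovi,eyyr,ppfh] -> 8 lines: ptyox vju kwj cqovi eyyr ppfh zcil gjym

Answer: ptyox
vju
kwj
cqovi
eyyr
ppfh
zcil
gjym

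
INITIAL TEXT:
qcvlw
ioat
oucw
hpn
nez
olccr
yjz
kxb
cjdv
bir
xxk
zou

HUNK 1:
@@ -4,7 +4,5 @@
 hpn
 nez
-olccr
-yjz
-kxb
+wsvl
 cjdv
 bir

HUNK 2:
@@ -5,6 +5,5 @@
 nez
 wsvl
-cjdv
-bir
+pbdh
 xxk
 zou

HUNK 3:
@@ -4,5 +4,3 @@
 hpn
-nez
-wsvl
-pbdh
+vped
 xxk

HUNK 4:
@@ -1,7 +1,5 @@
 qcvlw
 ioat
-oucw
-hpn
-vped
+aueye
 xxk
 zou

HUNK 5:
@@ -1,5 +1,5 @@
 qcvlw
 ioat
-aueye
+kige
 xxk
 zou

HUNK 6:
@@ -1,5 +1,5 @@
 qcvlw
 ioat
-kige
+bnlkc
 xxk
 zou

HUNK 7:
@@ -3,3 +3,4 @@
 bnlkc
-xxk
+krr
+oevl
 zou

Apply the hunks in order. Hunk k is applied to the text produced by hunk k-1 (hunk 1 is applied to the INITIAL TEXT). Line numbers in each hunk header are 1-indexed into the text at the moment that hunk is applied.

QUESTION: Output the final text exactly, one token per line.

Hunk 1: at line 4 remove [olccr,yjz,kxb] add [wsvl] -> 10 lines: qcvlw ioat oucw hpn nez wsvl cjdv bir xxk zou
Hunk 2: at line 5 remove [cjdv,bir] add [pbdh] -> 9 lines: qcvlw ioat oucw hpn nez wsvl pbdh xxk zou
Hunk 3: at line 4 remove [nez,wsvl,pbdh] add [vped] -> 7 lines: qcvlw ioat oucw hpn vped xxk zou
Hunk 4: at line 1 remove [oucw,hpn,vped] add [aueye] -> 5 lines: qcvlw ioat aueye xxk zou
Hunk 5: at line 1 remove [aueye] add [kige] -> 5 lines: qcvlw ioat kige xxk zou
Hunk 6: at line 1 remove [kige] add [bnlkc] -> 5 lines: qcvlw ioat bnlkc xxk zou
Hunk 7: at line 3 remove [xxk] add [krr,oevl] -> 6 lines: qcvlw ioat bnlkc krr oevl zou

Answer: qcvlw
ioat
bnlkc
krr
oevl
zou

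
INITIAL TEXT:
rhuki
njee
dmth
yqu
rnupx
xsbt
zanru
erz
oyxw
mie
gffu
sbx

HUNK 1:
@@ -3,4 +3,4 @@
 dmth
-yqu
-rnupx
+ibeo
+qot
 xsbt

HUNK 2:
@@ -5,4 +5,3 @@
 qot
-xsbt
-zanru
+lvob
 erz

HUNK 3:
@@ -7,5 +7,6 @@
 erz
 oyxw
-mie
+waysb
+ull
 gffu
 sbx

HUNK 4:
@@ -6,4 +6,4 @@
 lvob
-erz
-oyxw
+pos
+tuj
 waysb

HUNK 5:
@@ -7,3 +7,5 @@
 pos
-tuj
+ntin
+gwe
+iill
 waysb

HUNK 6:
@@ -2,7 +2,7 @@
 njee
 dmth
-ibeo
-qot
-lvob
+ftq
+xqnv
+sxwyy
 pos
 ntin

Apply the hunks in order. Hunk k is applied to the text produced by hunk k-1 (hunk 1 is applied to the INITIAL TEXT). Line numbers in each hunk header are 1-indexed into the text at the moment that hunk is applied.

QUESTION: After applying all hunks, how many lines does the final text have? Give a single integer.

Hunk 1: at line 3 remove [yqu,rnupx] add [ibeo,qot] -> 12 lines: rhuki njee dmth ibeo qot xsbt zanru erz oyxw mie gffu sbx
Hunk 2: at line 5 remove [xsbt,zanru] add [lvob] -> 11 lines: rhuki njee dmth ibeo qot lvob erz oyxw mie gffu sbx
Hunk 3: at line 7 remove [mie] add [waysb,ull] -> 12 lines: rhuki njee dmth ibeo qot lvob erz oyxw waysb ull gffu sbx
Hunk 4: at line 6 remove [erz,oyxw] add [pos,tuj] -> 12 lines: rhuki njee dmth ibeo qot lvob pos tuj waysb ull gffu sbx
Hunk 5: at line 7 remove [tuj] add [ntin,gwe,iill] -> 14 lines: rhuki njee dmth ibeo qot lvob pos ntin gwe iill waysb ull gffu sbx
Hunk 6: at line 2 remove [ibeo,qot,lvob] add [ftq,xqnv,sxwyy] -> 14 lines: rhuki njee dmth ftq xqnv sxwyy pos ntin gwe iill waysb ull gffu sbx
Final line count: 14

Answer: 14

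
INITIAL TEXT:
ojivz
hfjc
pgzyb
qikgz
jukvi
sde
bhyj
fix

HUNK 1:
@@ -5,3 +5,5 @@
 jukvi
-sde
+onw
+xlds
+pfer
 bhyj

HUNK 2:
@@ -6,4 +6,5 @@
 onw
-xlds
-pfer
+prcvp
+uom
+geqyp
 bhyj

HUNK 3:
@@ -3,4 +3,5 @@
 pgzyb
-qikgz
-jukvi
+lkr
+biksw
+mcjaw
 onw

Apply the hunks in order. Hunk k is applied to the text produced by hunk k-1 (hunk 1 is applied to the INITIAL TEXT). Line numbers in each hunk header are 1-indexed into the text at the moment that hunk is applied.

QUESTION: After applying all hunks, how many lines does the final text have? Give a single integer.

Hunk 1: at line 5 remove [sde] add [onw,xlds,pfer] -> 10 lines: ojivz hfjc pgzyb qikgz jukvi onw xlds pfer bhyj fix
Hunk 2: at line 6 remove [xlds,pfer] add [prcvp,uom,geqyp] -> 11 lines: ojivz hfjc pgzyb qikgz jukvi onw prcvp uom geqyp bhyj fix
Hunk 3: at line 3 remove [qikgz,jukvi] add [lkr,biksw,mcjaw] -> 12 lines: ojivz hfjc pgzyb lkr biksw mcjaw onw prcvp uom geqyp bhyj fix
Final line count: 12

Answer: 12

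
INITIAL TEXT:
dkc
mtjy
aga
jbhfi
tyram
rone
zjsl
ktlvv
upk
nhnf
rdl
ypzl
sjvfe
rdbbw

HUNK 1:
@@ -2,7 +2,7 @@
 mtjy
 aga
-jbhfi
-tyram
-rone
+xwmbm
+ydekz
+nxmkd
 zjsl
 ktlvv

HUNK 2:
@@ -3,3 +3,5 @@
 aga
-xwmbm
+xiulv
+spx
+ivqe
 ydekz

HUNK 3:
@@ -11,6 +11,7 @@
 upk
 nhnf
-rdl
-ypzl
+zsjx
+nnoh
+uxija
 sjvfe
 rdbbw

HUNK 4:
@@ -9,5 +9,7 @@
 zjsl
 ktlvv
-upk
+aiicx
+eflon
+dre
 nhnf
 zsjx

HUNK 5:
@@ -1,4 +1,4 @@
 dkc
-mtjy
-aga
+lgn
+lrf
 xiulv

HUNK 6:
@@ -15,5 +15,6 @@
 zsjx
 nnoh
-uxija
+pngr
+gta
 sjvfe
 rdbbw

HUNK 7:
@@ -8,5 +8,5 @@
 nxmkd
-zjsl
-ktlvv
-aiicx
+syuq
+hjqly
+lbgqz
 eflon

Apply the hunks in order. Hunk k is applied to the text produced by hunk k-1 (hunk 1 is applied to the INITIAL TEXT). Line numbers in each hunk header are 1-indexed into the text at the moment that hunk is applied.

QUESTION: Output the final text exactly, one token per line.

Answer: dkc
lgn
lrf
xiulv
spx
ivqe
ydekz
nxmkd
syuq
hjqly
lbgqz
eflon
dre
nhnf
zsjx
nnoh
pngr
gta
sjvfe
rdbbw

Derivation:
Hunk 1: at line 2 remove [jbhfi,tyram,rone] add [xwmbm,ydekz,nxmkd] -> 14 lines: dkc mtjy aga xwmbm ydekz nxmkd zjsl ktlvv upk nhnf rdl ypzl sjvfe rdbbw
Hunk 2: at line 3 remove [xwmbm] add [xiulv,spx,ivqe] -> 16 lines: dkc mtjy aga xiulv spx ivqe ydekz nxmkd zjsl ktlvv upk nhnf rdl ypzl sjvfe rdbbw
Hunk 3: at line 11 remove [rdl,ypzl] add [zsjx,nnoh,uxija] -> 17 lines: dkc mtjy aga xiulv spx ivqe ydekz nxmkd zjsl ktlvv upk nhnf zsjx nnoh uxija sjvfe rdbbw
Hunk 4: at line 9 remove [upk] add [aiicx,eflon,dre] -> 19 lines: dkc mtjy aga xiulv spx ivqe ydekz nxmkd zjsl ktlvv aiicx eflon dre nhnf zsjx nnoh uxija sjvfe rdbbw
Hunk 5: at line 1 remove [mtjy,aga] add [lgn,lrf] -> 19 lines: dkc lgn lrf xiulv spx ivqe ydekz nxmkd zjsl ktlvv aiicx eflon dre nhnf zsjx nnoh uxija sjvfe rdbbw
Hunk 6: at line 15 remove [uxija] add [pngr,gta] -> 20 lines: dkc lgn lrf xiulv spx ivqe ydekz nxmkd zjsl ktlvv aiicx eflon dre nhnf zsjx nnoh pngr gta sjvfe rdbbw
Hunk 7: at line 8 remove [zjsl,ktlvv,aiicx] add [syuq,hjqly,lbgqz] -> 20 lines: dkc lgn lrf xiulv spx ivqe ydekz nxmkd syuq hjqly lbgqz eflon dre nhnf zsjx nnoh pngr gta sjvfe rdbbw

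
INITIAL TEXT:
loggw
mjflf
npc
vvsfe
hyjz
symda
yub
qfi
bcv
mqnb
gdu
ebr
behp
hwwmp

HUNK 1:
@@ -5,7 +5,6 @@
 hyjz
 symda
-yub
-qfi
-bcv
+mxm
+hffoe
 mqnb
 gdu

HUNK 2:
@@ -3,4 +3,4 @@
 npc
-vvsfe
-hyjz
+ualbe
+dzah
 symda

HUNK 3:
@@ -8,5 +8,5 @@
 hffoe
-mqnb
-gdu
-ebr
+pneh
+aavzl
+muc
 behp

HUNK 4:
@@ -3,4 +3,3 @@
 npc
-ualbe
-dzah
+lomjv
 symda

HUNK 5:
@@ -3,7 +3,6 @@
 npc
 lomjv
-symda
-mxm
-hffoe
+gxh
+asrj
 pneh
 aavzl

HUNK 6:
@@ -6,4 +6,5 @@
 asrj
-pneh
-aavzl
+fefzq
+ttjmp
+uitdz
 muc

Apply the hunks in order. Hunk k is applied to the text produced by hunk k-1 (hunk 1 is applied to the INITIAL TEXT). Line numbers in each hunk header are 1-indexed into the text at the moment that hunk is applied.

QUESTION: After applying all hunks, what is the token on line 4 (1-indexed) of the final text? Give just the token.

Hunk 1: at line 5 remove [yub,qfi,bcv] add [mxm,hffoe] -> 13 lines: loggw mjflf npc vvsfe hyjz symda mxm hffoe mqnb gdu ebr behp hwwmp
Hunk 2: at line 3 remove [vvsfe,hyjz] add [ualbe,dzah] -> 13 lines: loggw mjflf npc ualbe dzah symda mxm hffoe mqnb gdu ebr behp hwwmp
Hunk 3: at line 8 remove [mqnb,gdu,ebr] add [pneh,aavzl,muc] -> 13 lines: loggw mjflf npc ualbe dzah symda mxm hffoe pneh aavzl muc behp hwwmp
Hunk 4: at line 3 remove [ualbe,dzah] add [lomjv] -> 12 lines: loggw mjflf npc lomjv symda mxm hffoe pneh aavzl muc behp hwwmp
Hunk 5: at line 3 remove [symda,mxm,hffoe] add [gxh,asrj] -> 11 lines: loggw mjflf npc lomjv gxh asrj pneh aavzl muc behp hwwmp
Hunk 6: at line 6 remove [pneh,aavzl] add [fefzq,ttjmp,uitdz] -> 12 lines: loggw mjflf npc lomjv gxh asrj fefzq ttjmp uitdz muc behp hwwmp
Final line 4: lomjv

Answer: lomjv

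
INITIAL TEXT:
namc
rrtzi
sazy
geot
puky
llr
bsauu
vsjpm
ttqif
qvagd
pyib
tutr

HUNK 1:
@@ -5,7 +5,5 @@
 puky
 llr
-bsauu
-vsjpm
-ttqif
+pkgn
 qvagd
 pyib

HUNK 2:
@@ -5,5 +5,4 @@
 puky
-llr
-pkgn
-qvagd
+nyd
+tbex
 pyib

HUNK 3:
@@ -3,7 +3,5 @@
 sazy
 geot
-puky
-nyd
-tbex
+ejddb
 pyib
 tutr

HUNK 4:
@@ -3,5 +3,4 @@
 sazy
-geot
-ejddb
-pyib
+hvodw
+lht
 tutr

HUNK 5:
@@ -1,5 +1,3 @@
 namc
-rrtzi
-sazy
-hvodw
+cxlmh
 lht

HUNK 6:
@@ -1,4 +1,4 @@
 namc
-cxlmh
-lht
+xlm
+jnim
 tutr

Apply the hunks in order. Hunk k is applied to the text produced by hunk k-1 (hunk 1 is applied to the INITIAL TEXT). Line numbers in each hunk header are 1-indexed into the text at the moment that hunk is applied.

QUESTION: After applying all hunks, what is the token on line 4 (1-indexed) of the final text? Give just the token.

Answer: tutr

Derivation:
Hunk 1: at line 5 remove [bsauu,vsjpm,ttqif] add [pkgn] -> 10 lines: namc rrtzi sazy geot puky llr pkgn qvagd pyib tutr
Hunk 2: at line 5 remove [llr,pkgn,qvagd] add [nyd,tbex] -> 9 lines: namc rrtzi sazy geot puky nyd tbex pyib tutr
Hunk 3: at line 3 remove [puky,nyd,tbex] add [ejddb] -> 7 lines: namc rrtzi sazy geot ejddb pyib tutr
Hunk 4: at line 3 remove [geot,ejddb,pyib] add [hvodw,lht] -> 6 lines: namc rrtzi sazy hvodw lht tutr
Hunk 5: at line 1 remove [rrtzi,sazy,hvodw] add [cxlmh] -> 4 lines: namc cxlmh lht tutr
Hunk 6: at line 1 remove [cxlmh,lht] add [xlm,jnim] -> 4 lines: namc xlm jnim tutr
Final line 4: tutr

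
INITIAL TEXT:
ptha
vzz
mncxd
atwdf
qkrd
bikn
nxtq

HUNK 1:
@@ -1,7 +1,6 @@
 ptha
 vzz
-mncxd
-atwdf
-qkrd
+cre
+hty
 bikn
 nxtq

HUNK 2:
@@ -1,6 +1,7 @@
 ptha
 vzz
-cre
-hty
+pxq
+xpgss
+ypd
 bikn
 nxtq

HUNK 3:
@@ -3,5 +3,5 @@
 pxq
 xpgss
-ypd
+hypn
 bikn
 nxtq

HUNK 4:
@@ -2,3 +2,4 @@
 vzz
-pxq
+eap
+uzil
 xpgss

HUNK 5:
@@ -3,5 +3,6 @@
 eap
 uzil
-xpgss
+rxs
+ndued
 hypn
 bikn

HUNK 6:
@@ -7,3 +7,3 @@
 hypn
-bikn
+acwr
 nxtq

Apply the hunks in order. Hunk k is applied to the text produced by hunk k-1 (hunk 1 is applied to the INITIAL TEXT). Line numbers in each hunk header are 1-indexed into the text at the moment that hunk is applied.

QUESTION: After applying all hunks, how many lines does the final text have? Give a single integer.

Hunk 1: at line 1 remove [mncxd,atwdf,qkrd] add [cre,hty] -> 6 lines: ptha vzz cre hty bikn nxtq
Hunk 2: at line 1 remove [cre,hty] add [pxq,xpgss,ypd] -> 7 lines: ptha vzz pxq xpgss ypd bikn nxtq
Hunk 3: at line 3 remove [ypd] add [hypn] -> 7 lines: ptha vzz pxq xpgss hypn bikn nxtq
Hunk 4: at line 2 remove [pxq] add [eap,uzil] -> 8 lines: ptha vzz eap uzil xpgss hypn bikn nxtq
Hunk 5: at line 3 remove [xpgss] add [rxs,ndued] -> 9 lines: ptha vzz eap uzil rxs ndued hypn bikn nxtq
Hunk 6: at line 7 remove [bikn] add [acwr] -> 9 lines: ptha vzz eap uzil rxs ndued hypn acwr nxtq
Final line count: 9

Answer: 9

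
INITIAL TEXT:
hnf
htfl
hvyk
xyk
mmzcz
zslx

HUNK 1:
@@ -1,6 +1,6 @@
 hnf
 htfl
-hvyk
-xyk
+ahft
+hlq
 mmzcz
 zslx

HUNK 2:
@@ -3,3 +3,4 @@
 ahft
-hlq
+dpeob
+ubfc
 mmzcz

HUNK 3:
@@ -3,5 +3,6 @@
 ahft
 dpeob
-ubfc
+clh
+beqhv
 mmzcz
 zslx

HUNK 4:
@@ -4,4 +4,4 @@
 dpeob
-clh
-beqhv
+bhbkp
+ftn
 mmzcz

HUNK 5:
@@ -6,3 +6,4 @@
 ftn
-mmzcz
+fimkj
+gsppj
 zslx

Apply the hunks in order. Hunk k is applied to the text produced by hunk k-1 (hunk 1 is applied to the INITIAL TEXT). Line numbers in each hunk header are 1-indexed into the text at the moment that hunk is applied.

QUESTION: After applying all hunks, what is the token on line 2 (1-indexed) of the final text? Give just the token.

Hunk 1: at line 1 remove [hvyk,xyk] add [ahft,hlq] -> 6 lines: hnf htfl ahft hlq mmzcz zslx
Hunk 2: at line 3 remove [hlq] add [dpeob,ubfc] -> 7 lines: hnf htfl ahft dpeob ubfc mmzcz zslx
Hunk 3: at line 3 remove [ubfc] add [clh,beqhv] -> 8 lines: hnf htfl ahft dpeob clh beqhv mmzcz zslx
Hunk 4: at line 4 remove [clh,beqhv] add [bhbkp,ftn] -> 8 lines: hnf htfl ahft dpeob bhbkp ftn mmzcz zslx
Hunk 5: at line 6 remove [mmzcz] add [fimkj,gsppj] -> 9 lines: hnf htfl ahft dpeob bhbkp ftn fimkj gsppj zslx
Final line 2: htfl

Answer: htfl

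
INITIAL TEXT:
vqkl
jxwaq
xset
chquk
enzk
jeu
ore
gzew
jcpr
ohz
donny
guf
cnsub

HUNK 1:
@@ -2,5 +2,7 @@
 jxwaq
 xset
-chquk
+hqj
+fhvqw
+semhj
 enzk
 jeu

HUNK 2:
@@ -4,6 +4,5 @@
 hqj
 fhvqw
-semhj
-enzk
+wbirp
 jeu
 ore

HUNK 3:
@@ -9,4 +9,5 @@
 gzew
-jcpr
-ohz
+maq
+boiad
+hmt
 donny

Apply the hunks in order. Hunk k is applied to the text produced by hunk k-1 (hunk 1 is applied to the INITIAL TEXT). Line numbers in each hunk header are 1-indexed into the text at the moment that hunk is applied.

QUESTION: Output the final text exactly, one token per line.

Hunk 1: at line 2 remove [chquk] add [hqj,fhvqw,semhj] -> 15 lines: vqkl jxwaq xset hqj fhvqw semhj enzk jeu ore gzew jcpr ohz donny guf cnsub
Hunk 2: at line 4 remove [semhj,enzk] add [wbirp] -> 14 lines: vqkl jxwaq xset hqj fhvqw wbirp jeu ore gzew jcpr ohz donny guf cnsub
Hunk 3: at line 9 remove [jcpr,ohz] add [maq,boiad,hmt] -> 15 lines: vqkl jxwaq xset hqj fhvqw wbirp jeu ore gzew maq boiad hmt donny guf cnsub

Answer: vqkl
jxwaq
xset
hqj
fhvqw
wbirp
jeu
ore
gzew
maq
boiad
hmt
donny
guf
cnsub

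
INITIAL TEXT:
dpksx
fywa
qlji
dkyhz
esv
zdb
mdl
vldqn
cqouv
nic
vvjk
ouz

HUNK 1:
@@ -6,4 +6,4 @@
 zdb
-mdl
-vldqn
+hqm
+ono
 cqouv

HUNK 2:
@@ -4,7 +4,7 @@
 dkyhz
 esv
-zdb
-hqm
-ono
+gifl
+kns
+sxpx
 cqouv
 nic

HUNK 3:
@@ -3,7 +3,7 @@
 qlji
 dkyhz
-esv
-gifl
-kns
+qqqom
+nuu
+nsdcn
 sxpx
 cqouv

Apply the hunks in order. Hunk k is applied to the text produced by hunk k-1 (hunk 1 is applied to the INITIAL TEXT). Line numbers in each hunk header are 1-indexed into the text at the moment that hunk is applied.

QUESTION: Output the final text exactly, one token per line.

Answer: dpksx
fywa
qlji
dkyhz
qqqom
nuu
nsdcn
sxpx
cqouv
nic
vvjk
ouz

Derivation:
Hunk 1: at line 6 remove [mdl,vldqn] add [hqm,ono] -> 12 lines: dpksx fywa qlji dkyhz esv zdb hqm ono cqouv nic vvjk ouz
Hunk 2: at line 4 remove [zdb,hqm,ono] add [gifl,kns,sxpx] -> 12 lines: dpksx fywa qlji dkyhz esv gifl kns sxpx cqouv nic vvjk ouz
Hunk 3: at line 3 remove [esv,gifl,kns] add [qqqom,nuu,nsdcn] -> 12 lines: dpksx fywa qlji dkyhz qqqom nuu nsdcn sxpx cqouv nic vvjk ouz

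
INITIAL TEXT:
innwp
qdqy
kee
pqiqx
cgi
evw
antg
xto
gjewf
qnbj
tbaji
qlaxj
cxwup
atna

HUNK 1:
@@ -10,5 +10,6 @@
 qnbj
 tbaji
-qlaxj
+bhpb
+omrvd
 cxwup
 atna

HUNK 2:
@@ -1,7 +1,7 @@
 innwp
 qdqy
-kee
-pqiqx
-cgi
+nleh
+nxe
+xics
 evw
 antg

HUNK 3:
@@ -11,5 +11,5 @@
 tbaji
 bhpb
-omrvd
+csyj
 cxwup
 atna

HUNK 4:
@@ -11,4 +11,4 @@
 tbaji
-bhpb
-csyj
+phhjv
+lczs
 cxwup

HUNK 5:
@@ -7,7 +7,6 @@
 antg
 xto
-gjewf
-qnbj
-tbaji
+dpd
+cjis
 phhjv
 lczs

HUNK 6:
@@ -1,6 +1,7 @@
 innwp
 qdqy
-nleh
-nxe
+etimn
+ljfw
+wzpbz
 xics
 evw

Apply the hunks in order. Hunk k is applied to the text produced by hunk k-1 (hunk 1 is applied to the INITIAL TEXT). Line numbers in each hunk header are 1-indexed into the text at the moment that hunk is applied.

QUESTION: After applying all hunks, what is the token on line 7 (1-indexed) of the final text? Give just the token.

Hunk 1: at line 10 remove [qlaxj] add [bhpb,omrvd] -> 15 lines: innwp qdqy kee pqiqx cgi evw antg xto gjewf qnbj tbaji bhpb omrvd cxwup atna
Hunk 2: at line 1 remove [kee,pqiqx,cgi] add [nleh,nxe,xics] -> 15 lines: innwp qdqy nleh nxe xics evw antg xto gjewf qnbj tbaji bhpb omrvd cxwup atna
Hunk 3: at line 11 remove [omrvd] add [csyj] -> 15 lines: innwp qdqy nleh nxe xics evw antg xto gjewf qnbj tbaji bhpb csyj cxwup atna
Hunk 4: at line 11 remove [bhpb,csyj] add [phhjv,lczs] -> 15 lines: innwp qdqy nleh nxe xics evw antg xto gjewf qnbj tbaji phhjv lczs cxwup atna
Hunk 5: at line 7 remove [gjewf,qnbj,tbaji] add [dpd,cjis] -> 14 lines: innwp qdqy nleh nxe xics evw antg xto dpd cjis phhjv lczs cxwup atna
Hunk 6: at line 1 remove [nleh,nxe] add [etimn,ljfw,wzpbz] -> 15 lines: innwp qdqy etimn ljfw wzpbz xics evw antg xto dpd cjis phhjv lczs cxwup atna
Final line 7: evw

Answer: evw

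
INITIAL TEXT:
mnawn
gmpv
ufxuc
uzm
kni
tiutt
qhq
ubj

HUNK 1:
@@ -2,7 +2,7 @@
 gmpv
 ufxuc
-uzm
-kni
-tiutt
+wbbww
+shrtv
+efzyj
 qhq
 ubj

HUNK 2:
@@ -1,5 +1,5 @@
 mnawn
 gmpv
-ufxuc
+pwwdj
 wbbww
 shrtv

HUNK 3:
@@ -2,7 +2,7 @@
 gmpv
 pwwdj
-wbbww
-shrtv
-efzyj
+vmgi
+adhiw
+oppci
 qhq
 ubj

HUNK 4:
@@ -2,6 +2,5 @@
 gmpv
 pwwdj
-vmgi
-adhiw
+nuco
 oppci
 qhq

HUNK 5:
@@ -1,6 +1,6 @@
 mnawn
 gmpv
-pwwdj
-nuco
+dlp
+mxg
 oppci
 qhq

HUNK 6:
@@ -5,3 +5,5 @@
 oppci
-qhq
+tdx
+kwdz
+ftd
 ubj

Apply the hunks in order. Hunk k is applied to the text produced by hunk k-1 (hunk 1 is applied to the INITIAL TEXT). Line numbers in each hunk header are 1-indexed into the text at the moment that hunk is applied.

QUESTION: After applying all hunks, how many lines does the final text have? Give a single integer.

Hunk 1: at line 2 remove [uzm,kni,tiutt] add [wbbww,shrtv,efzyj] -> 8 lines: mnawn gmpv ufxuc wbbww shrtv efzyj qhq ubj
Hunk 2: at line 1 remove [ufxuc] add [pwwdj] -> 8 lines: mnawn gmpv pwwdj wbbww shrtv efzyj qhq ubj
Hunk 3: at line 2 remove [wbbww,shrtv,efzyj] add [vmgi,adhiw,oppci] -> 8 lines: mnawn gmpv pwwdj vmgi adhiw oppci qhq ubj
Hunk 4: at line 2 remove [vmgi,adhiw] add [nuco] -> 7 lines: mnawn gmpv pwwdj nuco oppci qhq ubj
Hunk 5: at line 1 remove [pwwdj,nuco] add [dlp,mxg] -> 7 lines: mnawn gmpv dlp mxg oppci qhq ubj
Hunk 6: at line 5 remove [qhq] add [tdx,kwdz,ftd] -> 9 lines: mnawn gmpv dlp mxg oppci tdx kwdz ftd ubj
Final line count: 9

Answer: 9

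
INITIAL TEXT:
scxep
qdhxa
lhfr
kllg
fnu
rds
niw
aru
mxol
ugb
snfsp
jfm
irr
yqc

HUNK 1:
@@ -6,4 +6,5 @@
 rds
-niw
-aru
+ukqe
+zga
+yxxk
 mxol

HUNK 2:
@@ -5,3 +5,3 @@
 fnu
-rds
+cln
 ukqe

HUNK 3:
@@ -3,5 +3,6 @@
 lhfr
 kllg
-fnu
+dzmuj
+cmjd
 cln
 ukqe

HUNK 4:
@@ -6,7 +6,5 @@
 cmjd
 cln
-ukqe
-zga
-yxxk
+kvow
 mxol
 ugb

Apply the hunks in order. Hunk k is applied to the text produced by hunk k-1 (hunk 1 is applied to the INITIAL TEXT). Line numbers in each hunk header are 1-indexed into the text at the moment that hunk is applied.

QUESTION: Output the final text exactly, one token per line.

Answer: scxep
qdhxa
lhfr
kllg
dzmuj
cmjd
cln
kvow
mxol
ugb
snfsp
jfm
irr
yqc

Derivation:
Hunk 1: at line 6 remove [niw,aru] add [ukqe,zga,yxxk] -> 15 lines: scxep qdhxa lhfr kllg fnu rds ukqe zga yxxk mxol ugb snfsp jfm irr yqc
Hunk 2: at line 5 remove [rds] add [cln] -> 15 lines: scxep qdhxa lhfr kllg fnu cln ukqe zga yxxk mxol ugb snfsp jfm irr yqc
Hunk 3: at line 3 remove [fnu] add [dzmuj,cmjd] -> 16 lines: scxep qdhxa lhfr kllg dzmuj cmjd cln ukqe zga yxxk mxol ugb snfsp jfm irr yqc
Hunk 4: at line 6 remove [ukqe,zga,yxxk] add [kvow] -> 14 lines: scxep qdhxa lhfr kllg dzmuj cmjd cln kvow mxol ugb snfsp jfm irr yqc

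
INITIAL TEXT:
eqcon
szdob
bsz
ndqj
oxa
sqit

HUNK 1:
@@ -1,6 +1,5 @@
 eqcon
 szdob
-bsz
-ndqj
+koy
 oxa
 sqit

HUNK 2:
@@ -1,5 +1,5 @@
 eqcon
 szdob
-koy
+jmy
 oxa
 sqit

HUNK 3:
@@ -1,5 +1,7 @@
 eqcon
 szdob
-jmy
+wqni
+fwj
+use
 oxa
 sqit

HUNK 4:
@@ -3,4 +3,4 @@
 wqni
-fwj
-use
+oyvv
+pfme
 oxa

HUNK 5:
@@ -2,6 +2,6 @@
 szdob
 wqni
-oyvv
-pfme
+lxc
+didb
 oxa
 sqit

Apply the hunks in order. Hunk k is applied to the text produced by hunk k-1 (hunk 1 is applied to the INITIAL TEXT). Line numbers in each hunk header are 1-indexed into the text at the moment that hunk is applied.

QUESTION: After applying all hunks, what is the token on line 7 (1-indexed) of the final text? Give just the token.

Answer: sqit

Derivation:
Hunk 1: at line 1 remove [bsz,ndqj] add [koy] -> 5 lines: eqcon szdob koy oxa sqit
Hunk 2: at line 1 remove [koy] add [jmy] -> 5 lines: eqcon szdob jmy oxa sqit
Hunk 3: at line 1 remove [jmy] add [wqni,fwj,use] -> 7 lines: eqcon szdob wqni fwj use oxa sqit
Hunk 4: at line 3 remove [fwj,use] add [oyvv,pfme] -> 7 lines: eqcon szdob wqni oyvv pfme oxa sqit
Hunk 5: at line 2 remove [oyvv,pfme] add [lxc,didb] -> 7 lines: eqcon szdob wqni lxc didb oxa sqit
Final line 7: sqit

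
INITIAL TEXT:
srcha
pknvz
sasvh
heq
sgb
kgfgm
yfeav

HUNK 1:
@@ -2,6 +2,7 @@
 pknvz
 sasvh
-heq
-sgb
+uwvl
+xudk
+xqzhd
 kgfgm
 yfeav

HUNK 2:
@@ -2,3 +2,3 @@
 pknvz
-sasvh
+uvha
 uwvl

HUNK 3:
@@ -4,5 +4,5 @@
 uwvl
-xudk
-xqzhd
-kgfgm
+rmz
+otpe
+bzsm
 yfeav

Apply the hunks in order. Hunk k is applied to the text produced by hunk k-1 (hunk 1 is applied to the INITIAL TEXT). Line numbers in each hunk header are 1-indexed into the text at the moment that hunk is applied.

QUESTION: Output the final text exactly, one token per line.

Hunk 1: at line 2 remove [heq,sgb] add [uwvl,xudk,xqzhd] -> 8 lines: srcha pknvz sasvh uwvl xudk xqzhd kgfgm yfeav
Hunk 2: at line 2 remove [sasvh] add [uvha] -> 8 lines: srcha pknvz uvha uwvl xudk xqzhd kgfgm yfeav
Hunk 3: at line 4 remove [xudk,xqzhd,kgfgm] add [rmz,otpe,bzsm] -> 8 lines: srcha pknvz uvha uwvl rmz otpe bzsm yfeav

Answer: srcha
pknvz
uvha
uwvl
rmz
otpe
bzsm
yfeav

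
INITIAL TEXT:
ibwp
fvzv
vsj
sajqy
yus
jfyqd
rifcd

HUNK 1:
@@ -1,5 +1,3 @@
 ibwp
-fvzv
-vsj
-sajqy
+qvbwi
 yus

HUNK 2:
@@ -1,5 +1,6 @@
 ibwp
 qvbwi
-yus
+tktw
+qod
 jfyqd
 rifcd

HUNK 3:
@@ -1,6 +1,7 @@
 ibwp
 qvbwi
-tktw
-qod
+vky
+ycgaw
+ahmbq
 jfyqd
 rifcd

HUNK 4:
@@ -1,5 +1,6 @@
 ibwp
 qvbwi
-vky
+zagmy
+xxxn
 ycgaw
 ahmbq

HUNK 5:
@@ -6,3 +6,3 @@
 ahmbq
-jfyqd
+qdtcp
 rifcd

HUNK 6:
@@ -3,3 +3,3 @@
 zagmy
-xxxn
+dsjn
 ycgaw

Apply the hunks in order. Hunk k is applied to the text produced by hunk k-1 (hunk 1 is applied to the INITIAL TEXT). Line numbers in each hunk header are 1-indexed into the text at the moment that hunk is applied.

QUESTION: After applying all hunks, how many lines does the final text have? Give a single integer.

Hunk 1: at line 1 remove [fvzv,vsj,sajqy] add [qvbwi] -> 5 lines: ibwp qvbwi yus jfyqd rifcd
Hunk 2: at line 1 remove [yus] add [tktw,qod] -> 6 lines: ibwp qvbwi tktw qod jfyqd rifcd
Hunk 3: at line 1 remove [tktw,qod] add [vky,ycgaw,ahmbq] -> 7 lines: ibwp qvbwi vky ycgaw ahmbq jfyqd rifcd
Hunk 4: at line 1 remove [vky] add [zagmy,xxxn] -> 8 lines: ibwp qvbwi zagmy xxxn ycgaw ahmbq jfyqd rifcd
Hunk 5: at line 6 remove [jfyqd] add [qdtcp] -> 8 lines: ibwp qvbwi zagmy xxxn ycgaw ahmbq qdtcp rifcd
Hunk 6: at line 3 remove [xxxn] add [dsjn] -> 8 lines: ibwp qvbwi zagmy dsjn ycgaw ahmbq qdtcp rifcd
Final line count: 8

Answer: 8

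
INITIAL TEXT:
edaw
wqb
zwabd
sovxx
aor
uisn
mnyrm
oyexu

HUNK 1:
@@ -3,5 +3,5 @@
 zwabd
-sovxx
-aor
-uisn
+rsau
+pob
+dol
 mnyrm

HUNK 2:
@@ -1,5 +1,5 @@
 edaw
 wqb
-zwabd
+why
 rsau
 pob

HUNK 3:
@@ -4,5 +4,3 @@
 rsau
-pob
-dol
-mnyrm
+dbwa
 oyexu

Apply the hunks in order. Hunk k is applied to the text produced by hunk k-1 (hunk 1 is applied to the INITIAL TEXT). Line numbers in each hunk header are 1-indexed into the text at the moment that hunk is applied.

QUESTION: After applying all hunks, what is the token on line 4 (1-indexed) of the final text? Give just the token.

Hunk 1: at line 3 remove [sovxx,aor,uisn] add [rsau,pob,dol] -> 8 lines: edaw wqb zwabd rsau pob dol mnyrm oyexu
Hunk 2: at line 1 remove [zwabd] add [why] -> 8 lines: edaw wqb why rsau pob dol mnyrm oyexu
Hunk 3: at line 4 remove [pob,dol,mnyrm] add [dbwa] -> 6 lines: edaw wqb why rsau dbwa oyexu
Final line 4: rsau

Answer: rsau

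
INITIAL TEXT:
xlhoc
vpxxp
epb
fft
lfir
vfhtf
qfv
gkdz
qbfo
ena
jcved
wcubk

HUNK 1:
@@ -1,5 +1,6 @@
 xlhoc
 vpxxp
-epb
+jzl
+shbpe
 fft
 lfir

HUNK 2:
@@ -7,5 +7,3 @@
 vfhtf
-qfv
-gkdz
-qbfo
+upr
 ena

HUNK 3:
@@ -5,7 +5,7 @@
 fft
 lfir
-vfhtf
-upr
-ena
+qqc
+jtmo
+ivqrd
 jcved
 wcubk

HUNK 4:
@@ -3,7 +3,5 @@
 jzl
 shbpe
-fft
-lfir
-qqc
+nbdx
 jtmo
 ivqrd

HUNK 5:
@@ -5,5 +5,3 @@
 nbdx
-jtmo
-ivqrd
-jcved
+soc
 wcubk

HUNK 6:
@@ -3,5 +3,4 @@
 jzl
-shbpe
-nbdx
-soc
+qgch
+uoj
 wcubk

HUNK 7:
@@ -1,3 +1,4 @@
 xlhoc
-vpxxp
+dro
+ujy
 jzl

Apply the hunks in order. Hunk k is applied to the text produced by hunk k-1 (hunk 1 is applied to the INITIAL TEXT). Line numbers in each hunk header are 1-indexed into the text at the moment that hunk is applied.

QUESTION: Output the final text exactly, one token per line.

Hunk 1: at line 1 remove [epb] add [jzl,shbpe] -> 13 lines: xlhoc vpxxp jzl shbpe fft lfir vfhtf qfv gkdz qbfo ena jcved wcubk
Hunk 2: at line 7 remove [qfv,gkdz,qbfo] add [upr] -> 11 lines: xlhoc vpxxp jzl shbpe fft lfir vfhtf upr ena jcved wcubk
Hunk 3: at line 5 remove [vfhtf,upr,ena] add [qqc,jtmo,ivqrd] -> 11 lines: xlhoc vpxxp jzl shbpe fft lfir qqc jtmo ivqrd jcved wcubk
Hunk 4: at line 3 remove [fft,lfir,qqc] add [nbdx] -> 9 lines: xlhoc vpxxp jzl shbpe nbdx jtmo ivqrd jcved wcubk
Hunk 5: at line 5 remove [jtmo,ivqrd,jcved] add [soc] -> 7 lines: xlhoc vpxxp jzl shbpe nbdx soc wcubk
Hunk 6: at line 3 remove [shbpe,nbdx,soc] add [qgch,uoj] -> 6 lines: xlhoc vpxxp jzl qgch uoj wcubk
Hunk 7: at line 1 remove [vpxxp] add [dro,ujy] -> 7 lines: xlhoc dro ujy jzl qgch uoj wcubk

Answer: xlhoc
dro
ujy
jzl
qgch
uoj
wcubk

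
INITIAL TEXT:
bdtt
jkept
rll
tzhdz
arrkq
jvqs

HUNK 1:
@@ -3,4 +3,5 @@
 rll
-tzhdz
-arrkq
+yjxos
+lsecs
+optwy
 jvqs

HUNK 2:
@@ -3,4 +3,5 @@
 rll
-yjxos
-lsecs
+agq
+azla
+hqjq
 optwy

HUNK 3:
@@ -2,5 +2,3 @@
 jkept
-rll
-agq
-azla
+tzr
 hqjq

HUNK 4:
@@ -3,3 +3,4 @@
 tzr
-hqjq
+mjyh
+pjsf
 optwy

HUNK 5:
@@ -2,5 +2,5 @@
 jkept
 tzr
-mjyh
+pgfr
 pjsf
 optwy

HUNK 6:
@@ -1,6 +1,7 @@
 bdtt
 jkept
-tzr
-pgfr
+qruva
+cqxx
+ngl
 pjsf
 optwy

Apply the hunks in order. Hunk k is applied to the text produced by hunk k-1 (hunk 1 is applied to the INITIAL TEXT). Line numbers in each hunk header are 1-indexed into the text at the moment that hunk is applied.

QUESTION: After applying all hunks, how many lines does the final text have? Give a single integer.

Answer: 8

Derivation:
Hunk 1: at line 3 remove [tzhdz,arrkq] add [yjxos,lsecs,optwy] -> 7 lines: bdtt jkept rll yjxos lsecs optwy jvqs
Hunk 2: at line 3 remove [yjxos,lsecs] add [agq,azla,hqjq] -> 8 lines: bdtt jkept rll agq azla hqjq optwy jvqs
Hunk 3: at line 2 remove [rll,agq,azla] add [tzr] -> 6 lines: bdtt jkept tzr hqjq optwy jvqs
Hunk 4: at line 3 remove [hqjq] add [mjyh,pjsf] -> 7 lines: bdtt jkept tzr mjyh pjsf optwy jvqs
Hunk 5: at line 2 remove [mjyh] add [pgfr] -> 7 lines: bdtt jkept tzr pgfr pjsf optwy jvqs
Hunk 6: at line 1 remove [tzr,pgfr] add [qruva,cqxx,ngl] -> 8 lines: bdtt jkept qruva cqxx ngl pjsf optwy jvqs
Final line count: 8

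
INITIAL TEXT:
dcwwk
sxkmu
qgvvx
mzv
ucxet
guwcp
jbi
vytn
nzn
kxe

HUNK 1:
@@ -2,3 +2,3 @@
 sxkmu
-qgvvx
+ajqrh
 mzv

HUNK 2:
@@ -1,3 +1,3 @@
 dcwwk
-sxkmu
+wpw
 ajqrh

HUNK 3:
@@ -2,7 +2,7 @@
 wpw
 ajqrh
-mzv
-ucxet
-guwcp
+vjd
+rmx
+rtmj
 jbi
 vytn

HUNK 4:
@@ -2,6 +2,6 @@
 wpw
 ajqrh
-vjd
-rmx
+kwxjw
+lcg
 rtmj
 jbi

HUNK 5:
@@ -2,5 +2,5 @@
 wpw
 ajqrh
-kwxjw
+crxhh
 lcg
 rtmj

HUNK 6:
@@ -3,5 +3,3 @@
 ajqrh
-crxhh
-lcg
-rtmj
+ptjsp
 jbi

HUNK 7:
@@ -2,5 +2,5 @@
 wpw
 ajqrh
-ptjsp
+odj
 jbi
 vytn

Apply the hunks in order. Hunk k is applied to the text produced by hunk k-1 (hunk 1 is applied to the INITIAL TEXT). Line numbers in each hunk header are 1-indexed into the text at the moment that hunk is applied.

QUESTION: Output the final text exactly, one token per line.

Answer: dcwwk
wpw
ajqrh
odj
jbi
vytn
nzn
kxe

Derivation:
Hunk 1: at line 2 remove [qgvvx] add [ajqrh] -> 10 lines: dcwwk sxkmu ajqrh mzv ucxet guwcp jbi vytn nzn kxe
Hunk 2: at line 1 remove [sxkmu] add [wpw] -> 10 lines: dcwwk wpw ajqrh mzv ucxet guwcp jbi vytn nzn kxe
Hunk 3: at line 2 remove [mzv,ucxet,guwcp] add [vjd,rmx,rtmj] -> 10 lines: dcwwk wpw ajqrh vjd rmx rtmj jbi vytn nzn kxe
Hunk 4: at line 2 remove [vjd,rmx] add [kwxjw,lcg] -> 10 lines: dcwwk wpw ajqrh kwxjw lcg rtmj jbi vytn nzn kxe
Hunk 5: at line 2 remove [kwxjw] add [crxhh] -> 10 lines: dcwwk wpw ajqrh crxhh lcg rtmj jbi vytn nzn kxe
Hunk 6: at line 3 remove [crxhh,lcg,rtmj] add [ptjsp] -> 8 lines: dcwwk wpw ajqrh ptjsp jbi vytn nzn kxe
Hunk 7: at line 2 remove [ptjsp] add [odj] -> 8 lines: dcwwk wpw ajqrh odj jbi vytn nzn kxe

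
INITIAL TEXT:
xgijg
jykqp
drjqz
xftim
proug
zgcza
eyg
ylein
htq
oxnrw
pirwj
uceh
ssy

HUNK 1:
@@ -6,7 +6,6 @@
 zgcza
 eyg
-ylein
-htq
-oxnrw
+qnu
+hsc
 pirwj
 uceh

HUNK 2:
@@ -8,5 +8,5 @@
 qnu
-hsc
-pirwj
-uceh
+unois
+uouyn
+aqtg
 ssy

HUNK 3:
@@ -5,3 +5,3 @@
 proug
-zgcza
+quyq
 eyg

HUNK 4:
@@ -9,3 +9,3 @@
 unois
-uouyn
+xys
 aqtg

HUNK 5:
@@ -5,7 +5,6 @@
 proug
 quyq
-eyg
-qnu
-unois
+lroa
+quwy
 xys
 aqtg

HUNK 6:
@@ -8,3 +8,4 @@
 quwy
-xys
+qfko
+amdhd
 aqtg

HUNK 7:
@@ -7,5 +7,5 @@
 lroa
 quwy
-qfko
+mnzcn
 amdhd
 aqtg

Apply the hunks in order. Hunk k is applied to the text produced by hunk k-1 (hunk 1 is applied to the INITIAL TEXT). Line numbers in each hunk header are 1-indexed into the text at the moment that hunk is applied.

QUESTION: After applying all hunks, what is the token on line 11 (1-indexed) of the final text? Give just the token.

Answer: aqtg

Derivation:
Hunk 1: at line 6 remove [ylein,htq,oxnrw] add [qnu,hsc] -> 12 lines: xgijg jykqp drjqz xftim proug zgcza eyg qnu hsc pirwj uceh ssy
Hunk 2: at line 8 remove [hsc,pirwj,uceh] add [unois,uouyn,aqtg] -> 12 lines: xgijg jykqp drjqz xftim proug zgcza eyg qnu unois uouyn aqtg ssy
Hunk 3: at line 5 remove [zgcza] add [quyq] -> 12 lines: xgijg jykqp drjqz xftim proug quyq eyg qnu unois uouyn aqtg ssy
Hunk 4: at line 9 remove [uouyn] add [xys] -> 12 lines: xgijg jykqp drjqz xftim proug quyq eyg qnu unois xys aqtg ssy
Hunk 5: at line 5 remove [eyg,qnu,unois] add [lroa,quwy] -> 11 lines: xgijg jykqp drjqz xftim proug quyq lroa quwy xys aqtg ssy
Hunk 6: at line 8 remove [xys] add [qfko,amdhd] -> 12 lines: xgijg jykqp drjqz xftim proug quyq lroa quwy qfko amdhd aqtg ssy
Hunk 7: at line 7 remove [qfko] add [mnzcn] -> 12 lines: xgijg jykqp drjqz xftim proug quyq lroa quwy mnzcn amdhd aqtg ssy
Final line 11: aqtg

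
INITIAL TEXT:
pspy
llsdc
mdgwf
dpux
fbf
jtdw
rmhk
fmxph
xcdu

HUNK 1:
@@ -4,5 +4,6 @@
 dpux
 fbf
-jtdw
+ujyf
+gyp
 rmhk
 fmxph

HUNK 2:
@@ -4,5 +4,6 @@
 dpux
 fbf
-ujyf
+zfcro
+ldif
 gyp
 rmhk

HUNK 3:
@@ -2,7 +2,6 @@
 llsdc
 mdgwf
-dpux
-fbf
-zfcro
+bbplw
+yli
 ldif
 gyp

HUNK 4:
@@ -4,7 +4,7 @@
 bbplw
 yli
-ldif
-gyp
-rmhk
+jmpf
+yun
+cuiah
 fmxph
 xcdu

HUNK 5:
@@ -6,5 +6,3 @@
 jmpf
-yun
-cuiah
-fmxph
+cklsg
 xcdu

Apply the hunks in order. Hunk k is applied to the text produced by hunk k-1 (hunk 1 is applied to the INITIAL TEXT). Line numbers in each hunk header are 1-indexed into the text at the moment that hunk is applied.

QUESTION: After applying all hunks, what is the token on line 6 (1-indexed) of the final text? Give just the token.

Answer: jmpf

Derivation:
Hunk 1: at line 4 remove [jtdw] add [ujyf,gyp] -> 10 lines: pspy llsdc mdgwf dpux fbf ujyf gyp rmhk fmxph xcdu
Hunk 2: at line 4 remove [ujyf] add [zfcro,ldif] -> 11 lines: pspy llsdc mdgwf dpux fbf zfcro ldif gyp rmhk fmxph xcdu
Hunk 3: at line 2 remove [dpux,fbf,zfcro] add [bbplw,yli] -> 10 lines: pspy llsdc mdgwf bbplw yli ldif gyp rmhk fmxph xcdu
Hunk 4: at line 4 remove [ldif,gyp,rmhk] add [jmpf,yun,cuiah] -> 10 lines: pspy llsdc mdgwf bbplw yli jmpf yun cuiah fmxph xcdu
Hunk 5: at line 6 remove [yun,cuiah,fmxph] add [cklsg] -> 8 lines: pspy llsdc mdgwf bbplw yli jmpf cklsg xcdu
Final line 6: jmpf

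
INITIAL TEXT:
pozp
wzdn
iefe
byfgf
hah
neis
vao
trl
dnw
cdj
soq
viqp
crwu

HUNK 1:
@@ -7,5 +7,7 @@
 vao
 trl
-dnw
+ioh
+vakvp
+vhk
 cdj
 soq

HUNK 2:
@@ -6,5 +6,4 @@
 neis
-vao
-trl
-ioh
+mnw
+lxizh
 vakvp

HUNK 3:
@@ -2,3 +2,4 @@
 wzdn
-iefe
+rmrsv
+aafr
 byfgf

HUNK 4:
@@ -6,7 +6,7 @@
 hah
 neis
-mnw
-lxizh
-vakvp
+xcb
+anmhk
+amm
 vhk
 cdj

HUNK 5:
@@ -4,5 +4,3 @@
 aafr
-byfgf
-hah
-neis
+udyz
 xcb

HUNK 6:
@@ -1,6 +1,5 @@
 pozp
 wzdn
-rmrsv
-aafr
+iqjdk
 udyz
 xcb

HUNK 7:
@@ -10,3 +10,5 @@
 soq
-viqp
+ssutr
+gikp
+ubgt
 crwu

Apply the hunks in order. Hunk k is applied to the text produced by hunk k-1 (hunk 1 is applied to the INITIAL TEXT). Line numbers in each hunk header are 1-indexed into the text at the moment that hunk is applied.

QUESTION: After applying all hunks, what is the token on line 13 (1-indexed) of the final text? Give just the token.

Answer: ubgt

Derivation:
Hunk 1: at line 7 remove [dnw] add [ioh,vakvp,vhk] -> 15 lines: pozp wzdn iefe byfgf hah neis vao trl ioh vakvp vhk cdj soq viqp crwu
Hunk 2: at line 6 remove [vao,trl,ioh] add [mnw,lxizh] -> 14 lines: pozp wzdn iefe byfgf hah neis mnw lxizh vakvp vhk cdj soq viqp crwu
Hunk 3: at line 2 remove [iefe] add [rmrsv,aafr] -> 15 lines: pozp wzdn rmrsv aafr byfgf hah neis mnw lxizh vakvp vhk cdj soq viqp crwu
Hunk 4: at line 6 remove [mnw,lxizh,vakvp] add [xcb,anmhk,amm] -> 15 lines: pozp wzdn rmrsv aafr byfgf hah neis xcb anmhk amm vhk cdj soq viqp crwu
Hunk 5: at line 4 remove [byfgf,hah,neis] add [udyz] -> 13 lines: pozp wzdn rmrsv aafr udyz xcb anmhk amm vhk cdj soq viqp crwu
Hunk 6: at line 1 remove [rmrsv,aafr] add [iqjdk] -> 12 lines: pozp wzdn iqjdk udyz xcb anmhk amm vhk cdj soq viqp crwu
Hunk 7: at line 10 remove [viqp] add [ssutr,gikp,ubgt] -> 14 lines: pozp wzdn iqjdk udyz xcb anmhk amm vhk cdj soq ssutr gikp ubgt crwu
Final line 13: ubgt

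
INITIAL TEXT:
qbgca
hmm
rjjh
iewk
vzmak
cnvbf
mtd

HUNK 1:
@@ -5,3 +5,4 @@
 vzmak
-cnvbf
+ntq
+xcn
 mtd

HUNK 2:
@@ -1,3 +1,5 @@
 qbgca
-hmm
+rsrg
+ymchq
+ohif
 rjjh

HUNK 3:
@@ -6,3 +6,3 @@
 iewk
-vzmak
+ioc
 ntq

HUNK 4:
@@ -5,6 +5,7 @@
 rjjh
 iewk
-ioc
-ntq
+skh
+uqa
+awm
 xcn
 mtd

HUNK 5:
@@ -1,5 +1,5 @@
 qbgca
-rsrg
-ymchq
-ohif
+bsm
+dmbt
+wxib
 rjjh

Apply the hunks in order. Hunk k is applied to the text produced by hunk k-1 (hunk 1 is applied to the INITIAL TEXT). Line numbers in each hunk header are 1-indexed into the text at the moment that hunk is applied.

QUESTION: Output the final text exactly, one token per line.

Hunk 1: at line 5 remove [cnvbf] add [ntq,xcn] -> 8 lines: qbgca hmm rjjh iewk vzmak ntq xcn mtd
Hunk 2: at line 1 remove [hmm] add [rsrg,ymchq,ohif] -> 10 lines: qbgca rsrg ymchq ohif rjjh iewk vzmak ntq xcn mtd
Hunk 3: at line 6 remove [vzmak] add [ioc] -> 10 lines: qbgca rsrg ymchq ohif rjjh iewk ioc ntq xcn mtd
Hunk 4: at line 5 remove [ioc,ntq] add [skh,uqa,awm] -> 11 lines: qbgca rsrg ymchq ohif rjjh iewk skh uqa awm xcn mtd
Hunk 5: at line 1 remove [rsrg,ymchq,ohif] add [bsm,dmbt,wxib] -> 11 lines: qbgca bsm dmbt wxib rjjh iewk skh uqa awm xcn mtd

Answer: qbgca
bsm
dmbt
wxib
rjjh
iewk
skh
uqa
awm
xcn
mtd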